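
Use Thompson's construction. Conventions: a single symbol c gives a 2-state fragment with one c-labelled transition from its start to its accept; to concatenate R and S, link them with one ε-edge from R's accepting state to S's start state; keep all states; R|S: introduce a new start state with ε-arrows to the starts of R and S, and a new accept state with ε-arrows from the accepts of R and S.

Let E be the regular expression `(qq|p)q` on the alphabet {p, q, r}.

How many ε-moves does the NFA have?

Recursing over subexpressions:
Each of the 4 symbol leaves contributes 0 ε-transitions.
  qq = 1 ε-transition
  qq|p = 5 ε-transitions
  (qq|p)q = 6 ε-transitions

6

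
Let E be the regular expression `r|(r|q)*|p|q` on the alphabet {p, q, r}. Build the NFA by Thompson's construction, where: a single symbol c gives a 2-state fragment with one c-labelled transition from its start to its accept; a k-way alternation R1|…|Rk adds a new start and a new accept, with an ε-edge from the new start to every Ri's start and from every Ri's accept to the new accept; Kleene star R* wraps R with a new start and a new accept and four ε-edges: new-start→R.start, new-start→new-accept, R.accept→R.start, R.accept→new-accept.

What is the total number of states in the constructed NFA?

Bottom-up over the parse tree:
Each of the 5 symbol leaves contributes a 2-state fragment.
  r|q — 6 states
  (r|q)* — 8 states
  r|(r|q)*|p|q — 16 states

16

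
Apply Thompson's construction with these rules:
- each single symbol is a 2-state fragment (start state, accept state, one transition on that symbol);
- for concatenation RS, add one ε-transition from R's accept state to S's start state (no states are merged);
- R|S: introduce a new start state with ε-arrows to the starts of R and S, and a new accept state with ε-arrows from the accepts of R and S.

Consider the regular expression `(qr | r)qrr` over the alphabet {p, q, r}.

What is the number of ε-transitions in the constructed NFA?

8

Bottom-up over the parse tree:
Each of the 6 symbol leaves contributes 0 ε-transitions.
  qr — 1 ε-transition
  qr | r — 5 ε-transitions
  (qr | r)qrr — 8 ε-transitions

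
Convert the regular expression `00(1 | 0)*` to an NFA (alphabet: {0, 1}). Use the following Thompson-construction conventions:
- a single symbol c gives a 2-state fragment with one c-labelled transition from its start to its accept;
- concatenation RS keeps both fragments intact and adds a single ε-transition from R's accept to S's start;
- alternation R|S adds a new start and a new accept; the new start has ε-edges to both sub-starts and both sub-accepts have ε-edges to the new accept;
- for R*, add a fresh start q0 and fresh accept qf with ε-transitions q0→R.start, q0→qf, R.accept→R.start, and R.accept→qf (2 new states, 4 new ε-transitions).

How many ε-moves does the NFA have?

Per subexpression:
Each of the 4 symbol leaves contributes 0 ε-transitions.
  1 | 0 : 4 ε-transitions
  (1 | 0)* : 8 ε-transitions
  00(1 | 0)* : 10 ε-transitions

10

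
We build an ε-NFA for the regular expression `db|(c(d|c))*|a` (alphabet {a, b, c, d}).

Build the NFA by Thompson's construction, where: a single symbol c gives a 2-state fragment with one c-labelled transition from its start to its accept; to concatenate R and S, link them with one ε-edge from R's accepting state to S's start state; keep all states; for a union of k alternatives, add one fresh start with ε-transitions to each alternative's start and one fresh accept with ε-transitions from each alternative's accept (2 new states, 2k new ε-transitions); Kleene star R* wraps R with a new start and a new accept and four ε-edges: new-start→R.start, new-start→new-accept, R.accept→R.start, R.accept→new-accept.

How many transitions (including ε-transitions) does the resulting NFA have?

By structural recursion:
Each of the 6 symbol leaves contributes 1 transition (1 symbol, 0 ε).
  db → 3 transitions (2 symbol, 1 ε)
  d|c → 6 transitions (2 symbol, 4 ε)
  c(d|c) → 8 transitions (3 symbol, 5 ε)
  (c(d|c))* → 12 transitions (3 symbol, 9 ε)
  db|(c(d|c))*|a → 22 transitions (6 symbol, 16 ε)

22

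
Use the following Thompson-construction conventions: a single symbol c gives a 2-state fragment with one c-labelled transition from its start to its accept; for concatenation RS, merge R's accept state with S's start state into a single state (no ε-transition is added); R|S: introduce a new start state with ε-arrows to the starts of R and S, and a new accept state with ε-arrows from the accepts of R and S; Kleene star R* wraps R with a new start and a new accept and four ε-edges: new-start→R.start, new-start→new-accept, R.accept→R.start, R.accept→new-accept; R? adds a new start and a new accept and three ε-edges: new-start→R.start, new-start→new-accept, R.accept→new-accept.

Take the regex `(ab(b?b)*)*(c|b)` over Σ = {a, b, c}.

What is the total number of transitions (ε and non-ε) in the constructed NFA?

Per subexpression:
Each of the 6 symbol leaves contributes 1 transition (1 symbol, 0 ε).
  b? = 4 transitions (1 symbol, 3 ε)
  b?b = 5 transitions (2 symbol, 3 ε)
  (b?b)* = 9 transitions (2 symbol, 7 ε)
  ab(b?b)* = 11 transitions (4 symbol, 7 ε)
  (ab(b?b)*)* = 15 transitions (4 symbol, 11 ε)
  c|b = 6 transitions (2 symbol, 4 ε)
  (ab(b?b)*)*(c|b) = 21 transitions (6 symbol, 15 ε)

21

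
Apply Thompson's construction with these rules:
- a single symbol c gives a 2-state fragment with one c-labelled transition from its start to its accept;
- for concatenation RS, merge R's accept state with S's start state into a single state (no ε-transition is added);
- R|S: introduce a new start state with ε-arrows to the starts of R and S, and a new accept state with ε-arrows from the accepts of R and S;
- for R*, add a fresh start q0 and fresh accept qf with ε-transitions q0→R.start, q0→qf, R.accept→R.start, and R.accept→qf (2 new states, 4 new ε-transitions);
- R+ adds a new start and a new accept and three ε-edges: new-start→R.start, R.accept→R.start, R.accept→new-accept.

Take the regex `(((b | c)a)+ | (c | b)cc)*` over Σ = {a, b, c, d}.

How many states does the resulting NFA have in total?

21

Per subexpression:
Each of the 7 symbol leaves contributes a 2-state fragment.
  b | c : 6 states
  (b | c)a : 7 states
  ((b | c)a)+ : 9 states
  c | b : 6 states
  (c | b)cc : 8 states
  ((b | c)a)+ | (c | b)cc : 19 states
  (((b | c)a)+ | (c | b)cc)* : 21 states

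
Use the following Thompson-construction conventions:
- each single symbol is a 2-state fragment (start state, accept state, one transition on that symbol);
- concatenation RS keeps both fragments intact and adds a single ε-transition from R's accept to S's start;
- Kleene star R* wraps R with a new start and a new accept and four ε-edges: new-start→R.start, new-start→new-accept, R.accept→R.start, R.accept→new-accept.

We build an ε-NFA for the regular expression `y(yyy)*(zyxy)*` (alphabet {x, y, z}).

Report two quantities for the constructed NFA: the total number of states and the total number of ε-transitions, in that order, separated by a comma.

20, 15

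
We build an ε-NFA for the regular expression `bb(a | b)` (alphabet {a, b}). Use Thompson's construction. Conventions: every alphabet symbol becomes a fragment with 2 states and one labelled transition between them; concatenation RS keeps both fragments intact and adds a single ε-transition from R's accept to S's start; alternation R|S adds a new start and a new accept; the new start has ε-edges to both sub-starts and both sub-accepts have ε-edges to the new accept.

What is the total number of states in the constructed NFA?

Bottom-up over the parse tree:
Each of the 4 symbol leaves contributes a 2-state fragment.
  a | b — 6 states
  bb(a | b) — 10 states

10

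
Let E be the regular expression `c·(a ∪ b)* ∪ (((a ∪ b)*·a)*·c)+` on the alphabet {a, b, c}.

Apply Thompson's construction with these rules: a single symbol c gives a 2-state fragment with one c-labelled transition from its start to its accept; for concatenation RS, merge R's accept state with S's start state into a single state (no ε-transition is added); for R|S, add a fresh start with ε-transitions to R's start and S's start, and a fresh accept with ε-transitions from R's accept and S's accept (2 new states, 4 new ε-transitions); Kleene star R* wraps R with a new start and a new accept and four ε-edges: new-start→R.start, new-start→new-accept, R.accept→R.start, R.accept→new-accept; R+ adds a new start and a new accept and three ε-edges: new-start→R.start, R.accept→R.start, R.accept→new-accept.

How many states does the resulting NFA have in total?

Recursing over subexpressions:
Each of the 7 symbol leaves contributes a 2-state fragment.
  a ∪ b → 6 states
  (a ∪ b)* → 8 states
  c·(a ∪ b)* → 9 states
  a ∪ b → 6 states
  (a ∪ b)* → 8 states
  (a ∪ b)*·a → 9 states
  ((a ∪ b)*·a)* → 11 states
  ((a ∪ b)*·a)*·c → 12 states
  (((a ∪ b)*·a)*·c)+ → 14 states
  c·(a ∪ b)* ∪ (((a ∪ b)*·a)*·c)+ → 25 states

25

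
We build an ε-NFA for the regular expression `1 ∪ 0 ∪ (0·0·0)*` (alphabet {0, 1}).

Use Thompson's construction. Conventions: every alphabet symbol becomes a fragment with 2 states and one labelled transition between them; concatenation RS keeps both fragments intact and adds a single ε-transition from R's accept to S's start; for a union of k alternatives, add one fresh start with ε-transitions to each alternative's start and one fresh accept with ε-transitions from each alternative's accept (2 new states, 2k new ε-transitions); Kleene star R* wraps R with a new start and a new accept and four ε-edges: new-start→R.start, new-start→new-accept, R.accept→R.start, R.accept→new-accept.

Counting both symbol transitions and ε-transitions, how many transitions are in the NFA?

17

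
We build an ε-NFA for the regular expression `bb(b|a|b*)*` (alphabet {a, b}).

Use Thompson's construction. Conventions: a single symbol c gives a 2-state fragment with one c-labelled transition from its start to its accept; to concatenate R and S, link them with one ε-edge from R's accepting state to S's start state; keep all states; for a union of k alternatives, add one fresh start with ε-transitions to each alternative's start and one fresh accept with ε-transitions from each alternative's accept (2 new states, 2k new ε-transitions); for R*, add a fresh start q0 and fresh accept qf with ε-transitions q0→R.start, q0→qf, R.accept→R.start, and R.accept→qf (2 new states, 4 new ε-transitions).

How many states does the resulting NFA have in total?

Per subexpression:
Each of the 5 symbol leaves contributes a 2-state fragment.
  b* — 4 states
  b|a|b* — 10 states
  (b|a|b*)* — 12 states
  bb(b|a|b*)* — 16 states

16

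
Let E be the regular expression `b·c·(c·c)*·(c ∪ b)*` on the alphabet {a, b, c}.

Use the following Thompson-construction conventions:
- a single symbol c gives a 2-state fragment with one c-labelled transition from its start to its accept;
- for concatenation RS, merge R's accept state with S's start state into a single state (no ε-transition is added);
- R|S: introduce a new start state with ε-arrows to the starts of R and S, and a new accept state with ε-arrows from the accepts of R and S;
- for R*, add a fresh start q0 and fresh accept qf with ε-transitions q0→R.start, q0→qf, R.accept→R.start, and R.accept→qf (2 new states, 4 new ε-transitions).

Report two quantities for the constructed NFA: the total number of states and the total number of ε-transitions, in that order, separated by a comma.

14, 12

By structural recursion:
Each of the 6 symbol leaves contributes 2 states and 0 ε-transitions.
  c·c = 3 states, 0 ε-transitions
  (c·c)* = 5 states, 4 ε-transitions
  c ∪ b = 6 states, 4 ε-transitions
  (c ∪ b)* = 8 states, 8 ε-transitions
  b·c·(c·c)*·(c ∪ b)* = 14 states, 12 ε-transitions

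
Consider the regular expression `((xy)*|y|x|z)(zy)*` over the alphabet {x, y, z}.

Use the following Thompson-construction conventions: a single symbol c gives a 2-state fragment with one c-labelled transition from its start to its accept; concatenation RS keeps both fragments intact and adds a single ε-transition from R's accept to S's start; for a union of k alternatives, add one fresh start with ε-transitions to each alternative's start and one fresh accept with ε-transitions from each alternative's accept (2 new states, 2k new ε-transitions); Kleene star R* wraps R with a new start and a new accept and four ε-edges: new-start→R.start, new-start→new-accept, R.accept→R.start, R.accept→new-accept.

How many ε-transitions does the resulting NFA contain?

19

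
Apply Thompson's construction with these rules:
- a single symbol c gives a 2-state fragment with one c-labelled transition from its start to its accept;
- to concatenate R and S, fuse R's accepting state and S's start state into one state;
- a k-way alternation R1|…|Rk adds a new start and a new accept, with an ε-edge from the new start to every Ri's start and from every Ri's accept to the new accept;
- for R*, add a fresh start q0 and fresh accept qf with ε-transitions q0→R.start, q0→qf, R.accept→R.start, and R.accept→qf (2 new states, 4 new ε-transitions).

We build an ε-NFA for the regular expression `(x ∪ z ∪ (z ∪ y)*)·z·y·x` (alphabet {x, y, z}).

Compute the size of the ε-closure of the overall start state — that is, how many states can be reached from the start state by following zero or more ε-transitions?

9

Let C(F) = |ε-closure(F.start)| within fragment F, and note whether F accepts ε. Symbol fragments have C = 1 and do not accept ε. Then:
  z ∪ y → new start ε-reaches every alternative's start; none of them accept ε, so the new accept is not reached: C = 1 + 1 + 1 = 3
  (z ∪ y)* → the star's fresh start ε-reaches both the body's start and the fresh accept: C = 2 + 3 = 5
  x ∪ z ∪ (z ∪ y)* → C = 1 (new start) + (1 + 1 + 5) + 1 (new accept, since some branch ε-reaches its own accept) = 9
  (x ∪ z ∪ (z ∪ y)*)·z·y·x → C = 9 + (1−1) = 9 (closure spills across the concat boundary because the left factor accepts ε)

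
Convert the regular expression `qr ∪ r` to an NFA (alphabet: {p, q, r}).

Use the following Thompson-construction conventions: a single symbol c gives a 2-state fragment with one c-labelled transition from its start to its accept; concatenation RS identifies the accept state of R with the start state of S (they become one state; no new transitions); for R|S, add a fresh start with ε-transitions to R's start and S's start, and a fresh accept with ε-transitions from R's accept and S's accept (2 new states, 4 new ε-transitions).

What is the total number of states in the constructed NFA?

7

Per subexpression:
Each of the 3 symbol leaves contributes a 2-state fragment.
  qr = 3 states
  qr ∪ r = 7 states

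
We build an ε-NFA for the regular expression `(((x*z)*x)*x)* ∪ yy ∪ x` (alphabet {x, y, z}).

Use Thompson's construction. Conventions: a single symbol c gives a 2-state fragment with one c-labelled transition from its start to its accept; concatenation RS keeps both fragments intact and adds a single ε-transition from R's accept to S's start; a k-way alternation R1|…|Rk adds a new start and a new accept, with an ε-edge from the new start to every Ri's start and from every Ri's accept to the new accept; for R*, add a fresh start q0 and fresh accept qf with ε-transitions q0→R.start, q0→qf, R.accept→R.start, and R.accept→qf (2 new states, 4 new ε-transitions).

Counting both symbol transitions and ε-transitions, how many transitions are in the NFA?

33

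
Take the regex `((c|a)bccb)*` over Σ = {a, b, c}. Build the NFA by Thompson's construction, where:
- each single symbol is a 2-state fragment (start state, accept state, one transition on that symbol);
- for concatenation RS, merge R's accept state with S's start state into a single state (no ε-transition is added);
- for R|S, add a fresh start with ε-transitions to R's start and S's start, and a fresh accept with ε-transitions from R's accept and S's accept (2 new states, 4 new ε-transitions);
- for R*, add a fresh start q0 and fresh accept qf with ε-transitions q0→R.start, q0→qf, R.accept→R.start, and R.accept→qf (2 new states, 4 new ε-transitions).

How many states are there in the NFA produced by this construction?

12

Bottom-up over the parse tree:
Each of the 6 symbol leaves contributes a 2-state fragment.
  c|a → 6 states
  (c|a)bccb → 10 states
  ((c|a)bccb)* → 12 states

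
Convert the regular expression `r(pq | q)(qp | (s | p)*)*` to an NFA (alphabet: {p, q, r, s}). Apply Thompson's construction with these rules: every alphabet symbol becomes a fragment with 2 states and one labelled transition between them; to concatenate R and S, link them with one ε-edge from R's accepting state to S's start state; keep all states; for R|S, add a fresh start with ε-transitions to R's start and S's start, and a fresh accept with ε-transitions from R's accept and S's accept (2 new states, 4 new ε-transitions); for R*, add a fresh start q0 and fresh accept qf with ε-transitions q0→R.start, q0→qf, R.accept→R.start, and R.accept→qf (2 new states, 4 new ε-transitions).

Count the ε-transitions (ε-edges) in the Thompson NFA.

Recursing over subexpressions:
Each of the 8 symbol leaves contributes 0 ε-transitions.
  pq : 1 ε-transition
  pq | q : 5 ε-transitions
  qp : 1 ε-transition
  s | p : 4 ε-transitions
  (s | p)* : 8 ε-transitions
  qp | (s | p)* : 13 ε-transitions
  (qp | (s | p)*)* : 17 ε-transitions
  r(pq | q)(qp | (s | p)*)* : 24 ε-transitions

24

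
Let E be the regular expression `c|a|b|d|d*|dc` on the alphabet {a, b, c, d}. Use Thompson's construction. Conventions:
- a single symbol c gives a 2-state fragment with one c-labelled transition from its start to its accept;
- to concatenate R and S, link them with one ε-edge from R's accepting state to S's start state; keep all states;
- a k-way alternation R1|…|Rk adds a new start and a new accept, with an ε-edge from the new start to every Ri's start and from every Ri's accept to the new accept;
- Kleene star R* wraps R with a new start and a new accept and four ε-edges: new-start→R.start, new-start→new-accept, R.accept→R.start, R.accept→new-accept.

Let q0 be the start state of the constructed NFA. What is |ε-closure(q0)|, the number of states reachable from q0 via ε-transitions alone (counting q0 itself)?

Let C(F) = |ε-closure(F.start)| within fragment F, and note whether F accepts ε. Symbol fragments have C = 1 and do not accept ε. Then:
  d* → the star's fresh start ε-reaches both the body's start and the fresh accept: C = 2 + 1 = 3
  dc → C equals the left operand's closure size = 1 (its accept is not ε-reachable, so the closure stops there)
  c|a|b|d|d*|dc → C = 1 (new start) + (1 + 1 + 1 + 1 + 3 + 1) + 1 (new accept, since some branch ε-reaches its own accept) = 10

10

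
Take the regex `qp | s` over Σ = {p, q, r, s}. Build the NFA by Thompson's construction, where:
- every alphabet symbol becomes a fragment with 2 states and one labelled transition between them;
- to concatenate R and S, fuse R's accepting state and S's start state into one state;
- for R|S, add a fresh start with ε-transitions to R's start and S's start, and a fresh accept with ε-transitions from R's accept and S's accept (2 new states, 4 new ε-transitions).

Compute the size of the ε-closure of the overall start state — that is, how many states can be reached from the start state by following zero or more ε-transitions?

Work bottom-up. For each fragment F, track |ε-closure(F.start)| and whether F's accept lies in that closure (i.e. whether F accepts ε). A single-symbol fragment has closure size 1 and does not accept ε.
  qp — |closure| equals the left operand's closure size = 1 (its accept is not ε-reachable, so the closure stops there)
  qp | s — |closure| = 1 + 1 + 1 = 3 (the new accept is not ε-reachable since no branch accepts ε)

3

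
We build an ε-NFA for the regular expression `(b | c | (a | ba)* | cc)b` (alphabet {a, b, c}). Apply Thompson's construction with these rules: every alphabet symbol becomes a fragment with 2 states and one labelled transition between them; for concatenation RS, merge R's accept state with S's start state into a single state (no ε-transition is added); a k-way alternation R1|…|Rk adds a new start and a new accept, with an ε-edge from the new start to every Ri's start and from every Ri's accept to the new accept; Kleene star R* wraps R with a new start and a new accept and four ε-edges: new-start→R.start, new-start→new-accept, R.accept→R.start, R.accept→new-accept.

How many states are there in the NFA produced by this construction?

19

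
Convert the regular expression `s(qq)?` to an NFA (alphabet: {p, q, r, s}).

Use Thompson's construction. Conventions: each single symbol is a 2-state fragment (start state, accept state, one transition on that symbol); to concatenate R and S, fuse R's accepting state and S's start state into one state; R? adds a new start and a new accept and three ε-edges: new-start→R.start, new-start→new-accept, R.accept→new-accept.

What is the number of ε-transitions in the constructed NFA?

Per subexpression:
Each of the 3 symbol leaves contributes 0 ε-transitions.
  qq : 0 ε-transitions
  (qq)? : 3 ε-transitions
  s(qq)? : 3 ε-transitions

3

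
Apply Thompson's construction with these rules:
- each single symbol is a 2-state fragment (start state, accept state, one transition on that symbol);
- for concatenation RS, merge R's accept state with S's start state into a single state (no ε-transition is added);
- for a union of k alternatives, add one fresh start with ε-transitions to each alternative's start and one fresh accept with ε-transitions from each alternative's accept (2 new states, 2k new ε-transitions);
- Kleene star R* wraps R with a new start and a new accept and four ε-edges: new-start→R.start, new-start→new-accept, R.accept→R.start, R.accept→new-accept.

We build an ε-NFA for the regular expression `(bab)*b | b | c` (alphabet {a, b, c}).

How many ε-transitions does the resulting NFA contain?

By structural recursion:
Each of the 6 symbol leaves contributes 0 ε-transitions.
  bab → 0 ε-transitions
  (bab)* → 4 ε-transitions
  (bab)*b → 4 ε-transitions
  (bab)*b | b | c → 10 ε-transitions

10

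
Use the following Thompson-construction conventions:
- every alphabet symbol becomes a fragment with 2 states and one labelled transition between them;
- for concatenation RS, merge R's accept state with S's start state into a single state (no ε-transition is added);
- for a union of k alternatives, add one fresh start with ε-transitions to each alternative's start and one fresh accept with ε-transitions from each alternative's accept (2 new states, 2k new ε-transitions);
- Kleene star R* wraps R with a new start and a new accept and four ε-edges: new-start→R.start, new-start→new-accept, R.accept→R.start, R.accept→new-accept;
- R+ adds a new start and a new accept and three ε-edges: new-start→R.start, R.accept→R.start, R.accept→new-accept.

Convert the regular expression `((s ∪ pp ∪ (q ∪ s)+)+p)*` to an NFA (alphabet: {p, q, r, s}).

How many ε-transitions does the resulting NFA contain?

20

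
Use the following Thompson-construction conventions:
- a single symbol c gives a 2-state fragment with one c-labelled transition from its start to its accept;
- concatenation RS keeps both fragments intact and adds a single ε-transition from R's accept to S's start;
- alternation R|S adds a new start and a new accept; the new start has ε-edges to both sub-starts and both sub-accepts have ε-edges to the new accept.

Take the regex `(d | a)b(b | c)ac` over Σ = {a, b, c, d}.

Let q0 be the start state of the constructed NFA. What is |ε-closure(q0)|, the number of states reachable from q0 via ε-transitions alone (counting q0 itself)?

3

Work bottom-up. For each fragment F, track |ε-closure(F.start)| and whether F's accept lies in that closure (i.e. whether F accepts ε). A single-symbol fragment has closure size 1 and does not accept ε.
  d | a — new start ε-reaches every alternative's start; none of them accept ε, so the new accept is not reached: |ε-closure| = 1 + 1 + 1 = 3
  b | c — |ε-closure| = 1 + 1 + 1 = 3 (the new accept is not ε-reachable since no branch accepts ε)
  (d | a)b(b | c)ac — same as the first factor's closure: |ε-closure| = 3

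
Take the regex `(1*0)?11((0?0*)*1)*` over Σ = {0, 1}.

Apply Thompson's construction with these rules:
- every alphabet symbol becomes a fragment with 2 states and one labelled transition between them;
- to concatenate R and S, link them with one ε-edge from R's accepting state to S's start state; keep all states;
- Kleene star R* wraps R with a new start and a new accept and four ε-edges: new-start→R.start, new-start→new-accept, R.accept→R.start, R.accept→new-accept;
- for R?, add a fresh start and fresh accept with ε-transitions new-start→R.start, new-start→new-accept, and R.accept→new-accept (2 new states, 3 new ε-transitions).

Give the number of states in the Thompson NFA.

Building bottom-up:
Each of the 7 symbol leaves contributes a 2-state fragment.
  1* — 4 states
  1*0 — 6 states
  (1*0)? — 8 states
  0? — 4 states
  0* — 4 states
  0?0* — 8 states
  (0?0*)* — 10 states
  (0?0*)*1 — 12 states
  ((0?0*)*1)* — 14 states
  (1*0)?11((0?0*)*1)* — 26 states

26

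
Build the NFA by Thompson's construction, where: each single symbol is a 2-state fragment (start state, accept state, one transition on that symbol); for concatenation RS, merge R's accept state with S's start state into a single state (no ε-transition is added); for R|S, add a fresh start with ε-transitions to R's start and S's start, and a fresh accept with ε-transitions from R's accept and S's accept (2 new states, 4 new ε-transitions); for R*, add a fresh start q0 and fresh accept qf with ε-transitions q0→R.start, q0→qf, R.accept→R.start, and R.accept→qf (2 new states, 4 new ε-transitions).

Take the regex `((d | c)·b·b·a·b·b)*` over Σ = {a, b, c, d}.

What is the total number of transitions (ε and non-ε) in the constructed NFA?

Building bottom-up:
Each of the 7 symbol leaves contributes 1 transition (1 symbol, 0 ε).
  d | c → 6 transitions (2 symbol, 4 ε)
  (d | c)·b·b·a·b·b → 11 transitions (7 symbol, 4 ε)
  ((d | c)·b·b·a·b·b)* → 15 transitions (7 symbol, 8 ε)

15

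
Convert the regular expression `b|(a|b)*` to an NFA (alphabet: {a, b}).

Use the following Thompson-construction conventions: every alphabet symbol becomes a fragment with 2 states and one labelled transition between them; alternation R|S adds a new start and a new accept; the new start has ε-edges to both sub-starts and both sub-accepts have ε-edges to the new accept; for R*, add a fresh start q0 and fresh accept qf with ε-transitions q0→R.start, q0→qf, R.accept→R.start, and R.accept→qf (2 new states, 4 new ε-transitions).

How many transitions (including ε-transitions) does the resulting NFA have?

15

Bottom-up over the parse tree:
Each of the 3 symbol leaves contributes 1 transition (1 symbol, 0 ε).
  a|b → 6 transitions (2 symbol, 4 ε)
  (a|b)* → 10 transitions (2 symbol, 8 ε)
  b|(a|b)* → 15 transitions (3 symbol, 12 ε)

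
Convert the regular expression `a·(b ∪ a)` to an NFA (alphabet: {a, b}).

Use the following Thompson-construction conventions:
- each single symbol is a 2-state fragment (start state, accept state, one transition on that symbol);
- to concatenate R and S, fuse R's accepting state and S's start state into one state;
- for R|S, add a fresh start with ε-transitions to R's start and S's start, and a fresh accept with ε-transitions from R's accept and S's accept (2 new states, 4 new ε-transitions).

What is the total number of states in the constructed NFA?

7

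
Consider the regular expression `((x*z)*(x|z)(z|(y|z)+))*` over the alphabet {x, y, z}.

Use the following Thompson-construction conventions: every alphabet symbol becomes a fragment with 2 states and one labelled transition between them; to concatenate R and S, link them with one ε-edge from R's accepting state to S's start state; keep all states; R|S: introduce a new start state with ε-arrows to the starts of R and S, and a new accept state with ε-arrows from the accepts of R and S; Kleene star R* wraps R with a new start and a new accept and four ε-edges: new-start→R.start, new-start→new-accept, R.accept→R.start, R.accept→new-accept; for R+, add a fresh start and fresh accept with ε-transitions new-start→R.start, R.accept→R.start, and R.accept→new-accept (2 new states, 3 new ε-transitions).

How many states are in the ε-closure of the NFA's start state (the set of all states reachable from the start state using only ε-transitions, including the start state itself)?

11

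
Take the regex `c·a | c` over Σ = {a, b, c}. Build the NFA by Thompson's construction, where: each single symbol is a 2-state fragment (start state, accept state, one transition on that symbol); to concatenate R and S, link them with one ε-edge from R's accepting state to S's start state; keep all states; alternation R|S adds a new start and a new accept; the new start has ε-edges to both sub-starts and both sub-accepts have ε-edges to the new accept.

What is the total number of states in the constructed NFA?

Building bottom-up:
Each of the 3 symbol leaves contributes a 2-state fragment.
  c·a = 4 states
  c·a | c = 8 states

8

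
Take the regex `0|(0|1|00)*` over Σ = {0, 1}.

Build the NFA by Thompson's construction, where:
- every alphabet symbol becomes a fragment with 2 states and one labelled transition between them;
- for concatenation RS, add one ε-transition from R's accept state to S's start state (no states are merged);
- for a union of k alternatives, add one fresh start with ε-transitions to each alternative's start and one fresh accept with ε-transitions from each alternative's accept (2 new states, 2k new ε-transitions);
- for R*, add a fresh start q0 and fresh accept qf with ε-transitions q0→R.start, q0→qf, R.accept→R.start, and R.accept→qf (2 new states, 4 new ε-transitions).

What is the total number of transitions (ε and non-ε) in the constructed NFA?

Bottom-up over the parse tree:
Each of the 5 symbol leaves contributes 1 transition (1 symbol, 0 ε).
  00 → 3 transitions (2 symbol, 1 ε)
  0|1|00 → 11 transitions (4 symbol, 7 ε)
  (0|1|00)* → 15 transitions (4 symbol, 11 ε)
  0|(0|1|00)* → 20 transitions (5 symbol, 15 ε)

20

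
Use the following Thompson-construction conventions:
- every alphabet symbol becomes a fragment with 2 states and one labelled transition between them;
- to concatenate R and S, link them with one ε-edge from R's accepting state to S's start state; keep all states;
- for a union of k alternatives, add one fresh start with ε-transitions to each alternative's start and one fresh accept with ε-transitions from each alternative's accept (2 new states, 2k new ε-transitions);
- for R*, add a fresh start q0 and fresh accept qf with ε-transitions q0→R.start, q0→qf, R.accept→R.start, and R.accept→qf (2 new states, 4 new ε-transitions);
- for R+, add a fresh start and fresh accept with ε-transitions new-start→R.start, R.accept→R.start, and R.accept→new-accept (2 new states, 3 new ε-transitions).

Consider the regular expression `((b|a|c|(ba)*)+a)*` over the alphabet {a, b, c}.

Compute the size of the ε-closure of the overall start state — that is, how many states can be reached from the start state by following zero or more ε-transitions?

13

Work bottom-up. For each fragment F, track |ε-closure(F.start)| and whether F's accept lies in that closure (i.e. whether F accepts ε). A single-symbol fragment has closure size 1 and does not accept ε.
  ba → |ε-closure| equals the left operand's closure size = 1 (its accept is not ε-reachable, so the closure stops there)
  (ba)* → the star's fresh start ε-reaches both the body's start and the fresh accept: |ε-closure| = 2 + 1 = 3
  b|a|c|(ba)* → |ε-closure| = 1 (new start) + (1 + 1 + 1 + 3) + 1 (new accept, since some branch ε-reaches its own accept) = 8
  (b|a|c|(ba)*)+ → |ε-closure| = 1 + 8 + 1 (new accept, reached because the body accepts ε) = 10
  (b|a|c|(ba)*)+a → the left operand accepts ε, so the closure extends into the next operand (via the concat ε-link); |ε-closure| = 10 + 1 = 11
  ((b|a|c|(ba)*)+a)* → the star's fresh start ε-reaches both the body's start and the fresh accept: |ε-closure| = 2 + 11 = 13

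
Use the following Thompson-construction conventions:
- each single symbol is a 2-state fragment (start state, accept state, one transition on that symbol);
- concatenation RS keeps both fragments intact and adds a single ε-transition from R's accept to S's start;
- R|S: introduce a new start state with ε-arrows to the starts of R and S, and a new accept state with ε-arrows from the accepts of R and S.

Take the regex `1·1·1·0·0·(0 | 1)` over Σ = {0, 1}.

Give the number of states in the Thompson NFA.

Building bottom-up:
Each of the 7 symbol leaves contributes a 2-state fragment.
  0 | 1 — 6 states
  1·1·1·0·0·(0 | 1) — 16 states

16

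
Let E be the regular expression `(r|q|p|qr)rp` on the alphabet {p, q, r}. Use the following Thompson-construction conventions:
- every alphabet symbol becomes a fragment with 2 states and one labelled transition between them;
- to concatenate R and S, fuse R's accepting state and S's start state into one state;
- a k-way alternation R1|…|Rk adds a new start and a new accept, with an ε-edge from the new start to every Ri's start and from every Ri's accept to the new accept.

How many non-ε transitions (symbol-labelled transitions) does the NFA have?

7

Building bottom-up:
Each of the 7 symbol leaves contributes exactly 1 symbol transition.
  qr = 2 symbol transitions
  r|q|p|qr = 5 symbol transitions
  (r|q|p|qr)rp = 7 symbol transitions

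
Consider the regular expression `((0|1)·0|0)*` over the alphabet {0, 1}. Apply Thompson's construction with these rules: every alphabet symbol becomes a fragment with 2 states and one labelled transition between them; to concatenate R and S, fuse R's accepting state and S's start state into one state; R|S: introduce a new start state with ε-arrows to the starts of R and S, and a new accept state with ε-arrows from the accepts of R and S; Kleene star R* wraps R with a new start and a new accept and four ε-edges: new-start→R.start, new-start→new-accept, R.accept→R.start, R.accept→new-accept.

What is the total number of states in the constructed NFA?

13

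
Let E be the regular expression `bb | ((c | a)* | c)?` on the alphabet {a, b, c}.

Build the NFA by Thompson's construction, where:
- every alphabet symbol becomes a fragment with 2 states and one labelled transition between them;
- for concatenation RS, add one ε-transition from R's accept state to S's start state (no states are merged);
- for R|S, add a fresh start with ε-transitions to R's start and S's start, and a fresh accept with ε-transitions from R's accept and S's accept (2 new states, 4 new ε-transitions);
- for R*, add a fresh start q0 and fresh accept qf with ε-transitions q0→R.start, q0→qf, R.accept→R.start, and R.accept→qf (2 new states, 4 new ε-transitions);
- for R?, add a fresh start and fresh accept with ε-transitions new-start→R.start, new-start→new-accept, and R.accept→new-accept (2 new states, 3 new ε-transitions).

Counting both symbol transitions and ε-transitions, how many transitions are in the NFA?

Recursing over subexpressions:
Each of the 5 symbol leaves contributes 1 transition (1 symbol, 0 ε).
  bb = 3 transitions (2 symbol, 1 ε)
  c | a = 6 transitions (2 symbol, 4 ε)
  (c | a)* = 10 transitions (2 symbol, 8 ε)
  (c | a)* | c = 15 transitions (3 symbol, 12 ε)
  ((c | a)* | c)? = 18 transitions (3 symbol, 15 ε)
  bb | ((c | a)* | c)? = 25 transitions (5 symbol, 20 ε)

25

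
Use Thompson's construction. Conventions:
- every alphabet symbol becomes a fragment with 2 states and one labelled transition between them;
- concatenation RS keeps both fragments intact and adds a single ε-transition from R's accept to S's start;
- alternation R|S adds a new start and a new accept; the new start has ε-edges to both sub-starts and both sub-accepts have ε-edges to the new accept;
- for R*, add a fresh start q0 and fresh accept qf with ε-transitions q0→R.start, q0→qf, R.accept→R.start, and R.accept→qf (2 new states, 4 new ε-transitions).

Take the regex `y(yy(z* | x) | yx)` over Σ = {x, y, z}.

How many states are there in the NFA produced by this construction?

Bottom-up over the parse tree:
Each of the 7 symbol leaves contributes a 2-state fragment.
  z* → 4 states
  z* | x → 8 states
  yy(z* | x) → 12 states
  yx → 4 states
  yy(z* | x) | yx → 18 states
  y(yy(z* | x) | yx) → 20 states

20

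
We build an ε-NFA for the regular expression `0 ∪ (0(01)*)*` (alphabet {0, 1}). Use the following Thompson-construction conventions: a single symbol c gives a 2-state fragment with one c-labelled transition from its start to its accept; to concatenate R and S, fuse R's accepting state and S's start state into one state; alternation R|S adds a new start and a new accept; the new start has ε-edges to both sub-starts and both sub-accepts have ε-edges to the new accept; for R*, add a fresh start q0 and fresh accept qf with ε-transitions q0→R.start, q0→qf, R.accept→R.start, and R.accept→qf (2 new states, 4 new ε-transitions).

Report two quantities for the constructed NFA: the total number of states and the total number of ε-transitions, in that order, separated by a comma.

12, 12

Bottom-up over the parse tree:
Each of the 4 symbol leaves contributes 2 states and 0 ε-transitions.
  01 = 3 states, 0 ε-transitions
  (01)* = 5 states, 4 ε-transitions
  0(01)* = 6 states, 4 ε-transitions
  (0(01)*)* = 8 states, 8 ε-transitions
  0 ∪ (0(01)*)* = 12 states, 12 ε-transitions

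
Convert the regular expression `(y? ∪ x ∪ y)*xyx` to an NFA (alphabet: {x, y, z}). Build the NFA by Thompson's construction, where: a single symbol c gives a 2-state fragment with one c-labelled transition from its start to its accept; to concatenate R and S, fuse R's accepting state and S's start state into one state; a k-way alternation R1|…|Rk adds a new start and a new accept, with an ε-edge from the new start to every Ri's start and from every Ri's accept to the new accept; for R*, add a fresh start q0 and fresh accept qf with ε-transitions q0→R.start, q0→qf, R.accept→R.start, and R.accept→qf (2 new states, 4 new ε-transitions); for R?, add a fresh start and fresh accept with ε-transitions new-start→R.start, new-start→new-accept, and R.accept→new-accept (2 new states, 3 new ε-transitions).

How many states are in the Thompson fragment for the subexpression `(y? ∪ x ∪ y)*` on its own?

12

Fragment for `(y? ∪ x ∪ y)*`:
Each of the 3 symbol leaves contributes a 2-state fragment.
  y? = 4 states
  y? ∪ x ∪ y = 10 states
  (y? ∪ x ∪ y)* = 12 states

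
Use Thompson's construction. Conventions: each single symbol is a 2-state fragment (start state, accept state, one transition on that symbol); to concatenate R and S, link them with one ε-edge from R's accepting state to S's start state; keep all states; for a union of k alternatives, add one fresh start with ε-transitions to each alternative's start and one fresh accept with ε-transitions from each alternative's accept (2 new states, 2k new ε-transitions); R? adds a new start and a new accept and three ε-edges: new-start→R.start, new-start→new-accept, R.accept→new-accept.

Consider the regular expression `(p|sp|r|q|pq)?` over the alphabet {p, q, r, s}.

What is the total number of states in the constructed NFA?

18

Building bottom-up:
Each of the 7 symbol leaves contributes a 2-state fragment.
  sp → 4 states
  pq → 4 states
  p|sp|r|q|pq → 16 states
  (p|sp|r|q|pq)? → 18 states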